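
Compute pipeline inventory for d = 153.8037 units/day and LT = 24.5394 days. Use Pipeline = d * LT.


Pipeline = 153.8037 * 24.5394 = 3774.2505

3774.2505 units


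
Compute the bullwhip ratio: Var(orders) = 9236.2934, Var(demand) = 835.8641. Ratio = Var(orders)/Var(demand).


BW = 9236.2934 / 835.8641 = 11.0500

11.0500


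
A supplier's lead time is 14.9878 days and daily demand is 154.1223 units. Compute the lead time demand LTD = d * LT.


LTD = 154.1223 * 14.9878 = 2309.9542

2309.9542 units


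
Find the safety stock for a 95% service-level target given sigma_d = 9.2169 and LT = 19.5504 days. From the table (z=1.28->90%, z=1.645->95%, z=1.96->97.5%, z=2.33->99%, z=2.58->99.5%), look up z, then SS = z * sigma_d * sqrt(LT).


From the table, SL = 95% corresponds to z = 1.645
sqrt(LT) = sqrt(19.5504) = 4.4216
SS = 1.645 * 9.2169 * 4.4216 = 67.0392

67.0392 units


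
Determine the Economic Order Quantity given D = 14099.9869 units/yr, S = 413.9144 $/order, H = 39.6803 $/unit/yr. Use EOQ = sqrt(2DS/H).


2*D*S = 2 * 14099.9869 * 413.9144 = 11672375.2354
2*D*S/H = 294160.4583
EOQ = sqrt(294160.4583) = 542.3656

542.3656 units


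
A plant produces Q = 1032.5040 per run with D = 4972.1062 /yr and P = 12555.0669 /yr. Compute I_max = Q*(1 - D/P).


D/P = 0.3960
1 - D/P = 0.6040
I_max = 1032.5040 * 0.6040 = 623.6078

623.6078 units


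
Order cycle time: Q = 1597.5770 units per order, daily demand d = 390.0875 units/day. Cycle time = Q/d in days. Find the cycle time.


Cycle = 1597.5770 / 390.0875 = 4.0954

4.0954 days


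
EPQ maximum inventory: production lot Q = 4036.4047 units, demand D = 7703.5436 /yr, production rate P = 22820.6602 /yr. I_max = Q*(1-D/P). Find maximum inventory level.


D/P = 0.3376
1 - D/P = 0.6624
I_max = 4036.4047 * 0.6624 = 2673.8403

2673.8403 units


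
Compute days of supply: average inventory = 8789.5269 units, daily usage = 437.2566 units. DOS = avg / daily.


DOS = 8789.5269 / 437.2566 = 20.1015

20.1015 days


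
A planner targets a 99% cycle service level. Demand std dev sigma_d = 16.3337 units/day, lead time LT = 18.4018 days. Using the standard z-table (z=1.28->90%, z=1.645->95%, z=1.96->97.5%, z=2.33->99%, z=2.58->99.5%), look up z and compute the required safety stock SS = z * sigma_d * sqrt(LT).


From the table, SL = 99% corresponds to z = 2.33
sqrt(LT) = sqrt(18.4018) = 4.2897
SS = 2.33 * 16.3337 * 4.2897 = 163.2566

163.2566 units


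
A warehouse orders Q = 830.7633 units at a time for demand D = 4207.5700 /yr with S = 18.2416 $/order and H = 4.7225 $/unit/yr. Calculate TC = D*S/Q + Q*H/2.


Ordering cost = D*S/Q = 92.3883
Holding cost = Q*H/2 = 1961.6398
TC = 92.3883 + 1961.6398 = 2054.0281

2054.0281 $/yr


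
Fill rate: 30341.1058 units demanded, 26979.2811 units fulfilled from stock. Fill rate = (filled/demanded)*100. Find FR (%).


FR = 26979.2811 / 30341.1058 * 100 = 88.9199

88.9199%


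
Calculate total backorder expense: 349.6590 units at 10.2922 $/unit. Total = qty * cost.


Total = 349.6590 * 10.2922 = 3598.7604

3598.7604 $


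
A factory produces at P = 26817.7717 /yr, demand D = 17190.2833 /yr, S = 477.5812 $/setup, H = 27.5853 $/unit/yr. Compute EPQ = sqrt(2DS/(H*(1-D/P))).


1 - D/P = 1 - 0.6410 = 0.3590
H*(1-D/P) = 9.9030
2DS = 16419512.2535
EPQ = sqrt(1658029.3956) = 1287.6449

1287.6449 units


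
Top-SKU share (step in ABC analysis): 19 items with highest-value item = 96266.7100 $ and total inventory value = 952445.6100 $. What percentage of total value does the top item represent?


Top item = 96266.7100
Total = 952445.6100
Percentage = 96266.7100 / 952445.6100 * 100 = 10.1073

10.1073%


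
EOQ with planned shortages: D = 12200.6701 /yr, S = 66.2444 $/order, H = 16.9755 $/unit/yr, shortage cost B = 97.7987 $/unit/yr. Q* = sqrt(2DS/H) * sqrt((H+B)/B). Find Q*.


sqrt(2DS/H) = 308.5817
sqrt((H+B)/B) = 1.0833
Q* = 308.5817 * 1.0833 = 334.2918

334.2918 units


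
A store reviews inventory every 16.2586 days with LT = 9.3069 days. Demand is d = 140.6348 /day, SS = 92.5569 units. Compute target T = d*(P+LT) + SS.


P + LT = 25.5655
d*(P+LT) = 140.6348 * 25.5655 = 3595.3990
T = 3595.3990 + 92.5569 = 3687.9559

3687.9559 units


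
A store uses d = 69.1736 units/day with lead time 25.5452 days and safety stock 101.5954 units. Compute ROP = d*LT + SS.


d*LT = 69.1736 * 25.5452 = 1767.0534
ROP = 1767.0534 + 101.5954 = 1868.6488

1868.6488 units


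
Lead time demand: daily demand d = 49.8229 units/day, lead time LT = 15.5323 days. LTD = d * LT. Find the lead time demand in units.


LTD = 49.8229 * 15.5323 = 773.8642

773.8642 units


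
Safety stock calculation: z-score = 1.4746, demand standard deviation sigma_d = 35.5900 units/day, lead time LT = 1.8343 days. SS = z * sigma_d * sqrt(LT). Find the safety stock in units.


sqrt(LT) = sqrt(1.8343) = 1.3544
SS = 1.4746 * 35.5900 * 1.3544 = 71.0784

71.0784 units


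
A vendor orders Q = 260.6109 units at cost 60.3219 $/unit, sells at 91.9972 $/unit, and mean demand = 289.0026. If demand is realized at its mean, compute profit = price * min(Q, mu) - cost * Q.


Sales at mu = min(260.6109, 289.0026) = 260.6109
Revenue = 91.9972 * 260.6109 = 23975.4731
Total cost = 60.3219 * 260.6109 = 15720.5446
Profit = 23975.4731 - 15720.5446 = 8254.9284

8254.9284 $


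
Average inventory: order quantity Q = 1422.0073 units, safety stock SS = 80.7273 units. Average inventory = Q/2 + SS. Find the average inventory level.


Q/2 = 711.0036
Avg = 711.0036 + 80.7273 = 791.7310

791.7310 units


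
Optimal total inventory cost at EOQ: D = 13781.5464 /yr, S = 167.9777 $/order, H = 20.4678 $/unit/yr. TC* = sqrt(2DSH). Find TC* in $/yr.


2*D*S*H = 94765605.6205
TC* = sqrt(94765605.6205) = 9734.7627

9734.7627 $/yr


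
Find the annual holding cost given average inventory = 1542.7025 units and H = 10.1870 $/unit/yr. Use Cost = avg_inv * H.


Cost = 1542.7025 * 10.1870 = 15715.5104

15715.5104 $/yr


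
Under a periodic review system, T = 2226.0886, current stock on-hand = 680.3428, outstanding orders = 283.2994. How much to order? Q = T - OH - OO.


Inventory position = OH + OO = 680.3428 + 283.2994 = 963.6422
Q = 2226.0886 - 963.6422 = 1262.4464

1262.4464 units


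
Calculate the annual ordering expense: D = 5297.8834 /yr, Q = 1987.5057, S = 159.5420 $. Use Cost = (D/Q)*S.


Number of orders = D/Q = 2.6656
Cost = 2.6656 * 159.5420 = 425.2742

425.2742 $/yr


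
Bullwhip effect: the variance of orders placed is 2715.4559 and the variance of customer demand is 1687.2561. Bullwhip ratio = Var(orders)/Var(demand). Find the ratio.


BW = 2715.4559 / 1687.2561 = 1.6094

1.6094


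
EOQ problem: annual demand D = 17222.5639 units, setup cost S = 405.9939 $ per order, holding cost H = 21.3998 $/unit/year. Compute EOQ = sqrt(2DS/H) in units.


2*D*S = 2 * 17222.5639 * 405.9939 = 13984511.7715
2*D*S/H = 653487.9658
EOQ = sqrt(653487.9658) = 808.3860

808.3860 units


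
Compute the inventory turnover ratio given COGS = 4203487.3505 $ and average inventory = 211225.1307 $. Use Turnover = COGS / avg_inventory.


Turnover = 4203487.3505 / 211225.1307 = 19.9005

19.9005


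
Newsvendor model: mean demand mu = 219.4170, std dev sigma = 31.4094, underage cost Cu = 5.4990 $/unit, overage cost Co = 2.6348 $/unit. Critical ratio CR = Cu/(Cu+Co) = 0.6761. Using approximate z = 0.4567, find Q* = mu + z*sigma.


CR = Cu/(Cu+Co) = 5.4990/(5.4990+2.6348) = 0.6761
z = 0.4567
Q* = 219.4170 + 0.4567 * 31.4094 = 233.7617

233.7617 units


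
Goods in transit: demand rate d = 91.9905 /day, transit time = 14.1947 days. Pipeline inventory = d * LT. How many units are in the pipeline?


Pipeline = 91.9905 * 14.1947 = 1305.7776

1305.7776 units


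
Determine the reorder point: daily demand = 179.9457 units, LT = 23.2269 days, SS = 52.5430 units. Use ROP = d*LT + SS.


d*LT = 179.9457 * 23.2269 = 4179.5808
ROP = 4179.5808 + 52.5430 = 4232.1238

4232.1238 units


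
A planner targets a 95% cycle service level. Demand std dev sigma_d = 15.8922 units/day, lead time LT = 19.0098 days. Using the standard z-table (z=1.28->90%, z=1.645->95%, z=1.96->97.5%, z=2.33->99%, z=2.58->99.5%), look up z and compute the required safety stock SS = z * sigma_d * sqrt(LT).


From the table, SL = 95% corresponds to z = 1.645
sqrt(LT) = sqrt(19.0098) = 4.3600
SS = 1.645 * 15.8922 * 4.3600 = 113.9826

113.9826 units


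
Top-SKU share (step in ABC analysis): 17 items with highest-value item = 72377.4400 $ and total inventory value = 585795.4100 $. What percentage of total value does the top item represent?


Top item = 72377.4400
Total = 585795.4100
Percentage = 72377.4400 / 585795.4100 * 100 = 12.3554

12.3554%


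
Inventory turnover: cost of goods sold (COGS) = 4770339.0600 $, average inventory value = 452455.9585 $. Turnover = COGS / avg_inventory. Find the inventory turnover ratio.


Turnover = 4770339.0600 / 452455.9585 = 10.5432

10.5432


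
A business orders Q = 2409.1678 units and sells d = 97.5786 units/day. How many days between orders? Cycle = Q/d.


Cycle = 2409.1678 / 97.5786 = 24.6895

24.6895 days


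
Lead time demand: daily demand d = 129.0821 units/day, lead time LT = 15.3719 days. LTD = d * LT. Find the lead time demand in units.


LTD = 129.0821 * 15.3719 = 1984.2371

1984.2371 units


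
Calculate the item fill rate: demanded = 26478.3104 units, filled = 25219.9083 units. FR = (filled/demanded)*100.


FR = 25219.9083 / 26478.3104 * 100 = 95.2474

95.2474%


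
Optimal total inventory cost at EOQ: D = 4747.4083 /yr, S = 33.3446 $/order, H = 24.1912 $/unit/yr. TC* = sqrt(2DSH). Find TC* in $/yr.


2*D*S*H = 7658954.7631
TC* = sqrt(7658954.7631) = 2767.4817

2767.4817 $/yr


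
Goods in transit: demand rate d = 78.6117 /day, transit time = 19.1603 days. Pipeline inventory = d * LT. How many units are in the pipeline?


Pipeline = 78.6117 * 19.1603 = 1506.2238

1506.2238 units


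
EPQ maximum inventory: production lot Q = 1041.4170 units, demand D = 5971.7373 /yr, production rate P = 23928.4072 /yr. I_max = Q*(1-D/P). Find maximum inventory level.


D/P = 0.2496
1 - D/P = 0.7504
I_max = 1041.4170 * 0.7504 = 781.5138

781.5138 units


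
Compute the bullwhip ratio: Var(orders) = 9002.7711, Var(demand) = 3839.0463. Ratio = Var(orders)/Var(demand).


BW = 9002.7711 / 3839.0463 = 2.3451

2.3451


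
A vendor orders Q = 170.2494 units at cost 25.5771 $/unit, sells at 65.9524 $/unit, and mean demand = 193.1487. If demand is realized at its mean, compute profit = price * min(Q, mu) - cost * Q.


Sales at mu = min(170.2494, 193.1487) = 170.2494
Revenue = 65.9524 * 170.2494 = 11228.3565
Total cost = 25.5771 * 170.2494 = 4354.4859
Profit = 11228.3565 - 4354.4859 = 6873.8706

6873.8706 $


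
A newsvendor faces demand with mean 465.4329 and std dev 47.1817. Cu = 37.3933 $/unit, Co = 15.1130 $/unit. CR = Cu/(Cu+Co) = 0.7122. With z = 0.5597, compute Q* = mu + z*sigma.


CR = Cu/(Cu+Co) = 37.3933/(37.3933+15.1130) = 0.7122
z = 0.5597
Q* = 465.4329 + 0.5597 * 47.1817 = 491.8405

491.8405 units


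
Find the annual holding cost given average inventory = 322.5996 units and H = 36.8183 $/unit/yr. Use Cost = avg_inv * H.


Cost = 322.5996 * 36.8183 = 11877.5689

11877.5689 $/yr


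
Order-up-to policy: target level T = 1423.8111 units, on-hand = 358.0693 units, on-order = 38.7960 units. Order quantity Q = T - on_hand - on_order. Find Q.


Inventory position = OH + OO = 358.0693 + 38.7960 = 396.8653
Q = 1423.8111 - 396.8653 = 1026.9458

1026.9458 units


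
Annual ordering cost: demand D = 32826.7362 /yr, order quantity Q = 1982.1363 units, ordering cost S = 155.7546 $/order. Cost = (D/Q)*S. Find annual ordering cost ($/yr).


Number of orders = D/Q = 16.5613
Cost = 16.5613 * 155.7546 = 2579.4973

2579.4973 $/yr


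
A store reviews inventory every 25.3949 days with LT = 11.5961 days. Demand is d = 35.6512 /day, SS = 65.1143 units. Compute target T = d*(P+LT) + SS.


P + LT = 36.9910
d*(P+LT) = 35.6512 * 36.9910 = 1318.7735
T = 1318.7735 + 65.1143 = 1383.8878

1383.8878 units


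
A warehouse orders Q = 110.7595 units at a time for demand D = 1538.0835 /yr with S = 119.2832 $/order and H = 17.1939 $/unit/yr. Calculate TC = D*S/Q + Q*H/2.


Ordering cost = D*S/Q = 1656.4495
Holding cost = Q*H/2 = 952.1939
TC = 1656.4495 + 952.1939 = 2608.6434

2608.6434 $/yr


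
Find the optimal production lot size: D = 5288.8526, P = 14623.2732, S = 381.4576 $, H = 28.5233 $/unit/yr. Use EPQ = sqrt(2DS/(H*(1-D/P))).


1 - D/P = 1 - 0.3617 = 0.6383
H*(1-D/P) = 18.2072
2DS = 4034946.0391
EPQ = sqrt(221612.9778) = 470.7579

470.7579 units


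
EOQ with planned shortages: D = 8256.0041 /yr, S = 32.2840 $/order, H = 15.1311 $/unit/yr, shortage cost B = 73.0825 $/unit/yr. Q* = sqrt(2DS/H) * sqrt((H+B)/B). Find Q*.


sqrt(2DS/H) = 187.6974
sqrt((H+B)/B) = 1.0987
Q* = 187.6974 * 1.0987 = 206.2146

206.2146 units


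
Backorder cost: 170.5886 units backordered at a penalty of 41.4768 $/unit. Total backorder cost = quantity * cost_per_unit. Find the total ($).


Total = 170.5886 * 41.4768 = 7075.4692

7075.4692 $


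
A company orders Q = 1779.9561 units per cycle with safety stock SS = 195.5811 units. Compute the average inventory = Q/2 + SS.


Q/2 = 889.9781
Avg = 889.9781 + 195.5811 = 1085.5592

1085.5592 units


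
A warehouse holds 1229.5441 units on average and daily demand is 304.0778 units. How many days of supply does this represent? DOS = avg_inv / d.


DOS = 1229.5441 / 304.0778 = 4.0435

4.0435 days


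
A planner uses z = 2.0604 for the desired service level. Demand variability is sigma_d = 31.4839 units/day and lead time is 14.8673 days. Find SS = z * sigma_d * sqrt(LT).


sqrt(LT) = sqrt(14.8673) = 3.8558
SS = 2.0604 * 31.4839 * 3.8558 = 250.1244

250.1244 units


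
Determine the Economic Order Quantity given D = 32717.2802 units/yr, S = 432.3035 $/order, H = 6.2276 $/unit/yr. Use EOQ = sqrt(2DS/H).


2*D*S = 2 * 32717.2802 * 432.3035 = 28287589.4819
2*D*S/H = 4542293.8984
EOQ = sqrt(4542293.8984) = 2131.2658

2131.2658 units


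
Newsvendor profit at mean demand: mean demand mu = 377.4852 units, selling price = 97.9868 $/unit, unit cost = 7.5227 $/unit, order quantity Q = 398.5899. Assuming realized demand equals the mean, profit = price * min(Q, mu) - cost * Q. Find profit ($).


Sales at mu = min(398.5899, 377.4852) = 377.4852
Revenue = 97.9868 * 377.4852 = 36988.5668
Total cost = 7.5227 * 398.5899 = 2998.4722
Profit = 36988.5668 - 2998.4722 = 33990.0946

33990.0946 $


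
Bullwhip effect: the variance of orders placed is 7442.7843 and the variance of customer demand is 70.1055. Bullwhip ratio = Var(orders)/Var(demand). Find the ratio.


BW = 7442.7843 / 70.1055 = 106.1655

106.1655


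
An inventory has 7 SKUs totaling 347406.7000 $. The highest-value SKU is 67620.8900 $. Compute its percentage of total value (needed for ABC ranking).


Top item = 67620.8900
Total = 347406.7000
Percentage = 67620.8900 / 347406.7000 * 100 = 19.4645

19.4645%


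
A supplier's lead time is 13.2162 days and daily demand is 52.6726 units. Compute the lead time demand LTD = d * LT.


LTD = 52.6726 * 13.2162 = 696.1316

696.1316 units


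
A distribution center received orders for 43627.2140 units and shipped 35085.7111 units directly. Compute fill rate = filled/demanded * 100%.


FR = 35085.7111 / 43627.2140 * 100 = 80.4216

80.4216%


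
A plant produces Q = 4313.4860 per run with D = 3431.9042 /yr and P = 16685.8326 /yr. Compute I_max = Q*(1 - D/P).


D/P = 0.2057
1 - D/P = 0.7943
I_max = 4313.4860 * 0.7943 = 3426.2980

3426.2980 units


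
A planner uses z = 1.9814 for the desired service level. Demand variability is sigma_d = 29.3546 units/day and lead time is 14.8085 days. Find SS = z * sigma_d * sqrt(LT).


sqrt(LT) = sqrt(14.8085) = 3.8482
SS = 1.9814 * 29.3546 * 3.8482 = 223.8226

223.8226 units


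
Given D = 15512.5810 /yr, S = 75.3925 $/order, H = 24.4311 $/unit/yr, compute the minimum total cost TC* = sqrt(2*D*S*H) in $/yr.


2*D*S*H = 57145919.3432
TC* = sqrt(57145919.3432) = 7559.4920

7559.4920 $/yr


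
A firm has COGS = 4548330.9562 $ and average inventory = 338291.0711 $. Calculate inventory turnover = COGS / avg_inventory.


Turnover = 4548330.9562 / 338291.0711 = 13.4450

13.4450


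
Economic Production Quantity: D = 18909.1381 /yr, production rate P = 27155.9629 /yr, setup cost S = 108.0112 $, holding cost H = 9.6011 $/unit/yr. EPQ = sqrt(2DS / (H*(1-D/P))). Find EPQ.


1 - D/P = 1 - 0.6963 = 0.3037
H*(1-D/P) = 2.9157
2DS = 4084797.3943
EPQ = sqrt(1400967.1942) = 1183.6246

1183.6246 units


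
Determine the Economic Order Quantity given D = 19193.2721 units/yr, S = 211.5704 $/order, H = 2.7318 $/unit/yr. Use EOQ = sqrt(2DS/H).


2*D*S = 2 * 19193.2721 * 211.5704 = 8121456.5110
2*D*S/H = 2972932.3197
EOQ = sqrt(2972932.3197) = 1724.2193

1724.2193 units


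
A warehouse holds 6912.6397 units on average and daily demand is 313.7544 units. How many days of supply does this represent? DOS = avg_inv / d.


DOS = 6912.6397 / 313.7544 = 22.0320

22.0320 days


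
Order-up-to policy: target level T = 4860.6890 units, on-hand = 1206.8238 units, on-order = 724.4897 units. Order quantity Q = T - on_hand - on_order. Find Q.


Inventory position = OH + OO = 1206.8238 + 724.4897 = 1931.3135
Q = 4860.6890 - 1931.3135 = 2929.3755

2929.3755 units


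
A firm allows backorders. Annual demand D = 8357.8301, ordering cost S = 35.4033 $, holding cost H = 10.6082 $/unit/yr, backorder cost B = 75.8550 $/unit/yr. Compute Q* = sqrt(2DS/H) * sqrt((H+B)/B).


sqrt(2DS/H) = 236.1907
sqrt((H+B)/B) = 1.0676
Q* = 236.1907 * 1.0676 = 252.1659

252.1659 units


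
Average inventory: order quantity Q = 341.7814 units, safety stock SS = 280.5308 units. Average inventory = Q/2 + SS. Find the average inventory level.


Q/2 = 170.8907
Avg = 170.8907 + 280.5308 = 451.4215

451.4215 units


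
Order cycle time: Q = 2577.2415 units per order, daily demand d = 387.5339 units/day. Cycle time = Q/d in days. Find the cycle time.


Cycle = 2577.2415 / 387.5339 = 6.6504

6.6504 days


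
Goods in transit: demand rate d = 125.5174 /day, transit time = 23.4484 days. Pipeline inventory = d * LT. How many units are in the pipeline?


Pipeline = 125.5174 * 23.4484 = 2943.1822

2943.1822 units


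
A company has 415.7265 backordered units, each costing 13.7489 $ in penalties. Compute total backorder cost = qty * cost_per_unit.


Total = 415.7265 * 13.7489 = 5715.7821

5715.7821 $


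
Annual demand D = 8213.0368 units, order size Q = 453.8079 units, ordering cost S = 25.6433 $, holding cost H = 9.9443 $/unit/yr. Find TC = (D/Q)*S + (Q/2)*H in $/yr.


Ordering cost = D*S/Q = 464.0937
Holding cost = Q*H/2 = 2256.4009
TC = 464.0937 + 2256.4009 = 2720.4946

2720.4946 $/yr


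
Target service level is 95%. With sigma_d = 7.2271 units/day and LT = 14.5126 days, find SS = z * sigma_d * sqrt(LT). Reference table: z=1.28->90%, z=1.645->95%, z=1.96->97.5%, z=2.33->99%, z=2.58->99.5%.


From the table, SL = 95% corresponds to z = 1.645
sqrt(LT) = sqrt(14.5126) = 3.8095
SS = 1.645 * 7.2271 * 3.8095 = 45.2900

45.2900 units


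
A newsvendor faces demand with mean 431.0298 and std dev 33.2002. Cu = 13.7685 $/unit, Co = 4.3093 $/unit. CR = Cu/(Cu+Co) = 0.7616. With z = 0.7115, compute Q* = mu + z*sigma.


CR = Cu/(Cu+Co) = 13.7685/(13.7685+4.3093) = 0.7616
z = 0.7115
Q* = 431.0298 + 0.7115 * 33.2002 = 454.6517

454.6517 units


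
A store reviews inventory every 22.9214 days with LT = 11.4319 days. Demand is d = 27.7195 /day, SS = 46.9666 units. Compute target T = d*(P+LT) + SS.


P + LT = 34.3533
d*(P+LT) = 27.7195 * 34.3533 = 952.2563
T = 952.2563 + 46.9666 = 999.2229

999.2229 units


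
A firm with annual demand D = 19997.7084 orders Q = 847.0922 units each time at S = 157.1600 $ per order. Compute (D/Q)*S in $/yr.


Number of orders = D/Q = 23.6075
Cost = 23.6075 * 157.1600 = 3710.1509

3710.1509 $/yr


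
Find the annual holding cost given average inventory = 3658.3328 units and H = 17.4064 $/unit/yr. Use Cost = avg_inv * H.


Cost = 3658.3328 * 17.4064 = 63678.4040

63678.4040 $/yr


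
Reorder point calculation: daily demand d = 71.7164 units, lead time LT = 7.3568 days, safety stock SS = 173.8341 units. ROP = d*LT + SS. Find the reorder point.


d*LT = 71.7164 * 7.3568 = 527.6032
ROP = 527.6032 + 173.8341 = 701.4373

701.4373 units


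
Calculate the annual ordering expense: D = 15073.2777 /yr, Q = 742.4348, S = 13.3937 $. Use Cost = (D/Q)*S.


Number of orders = D/Q = 20.3025
Cost = 20.3025 * 13.3937 = 271.9255

271.9255 $/yr


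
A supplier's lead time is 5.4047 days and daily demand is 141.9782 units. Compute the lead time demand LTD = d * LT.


LTD = 141.9782 * 5.4047 = 767.3496

767.3496 units


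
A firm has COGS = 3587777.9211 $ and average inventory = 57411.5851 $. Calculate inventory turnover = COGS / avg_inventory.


Turnover = 3587777.9211 / 57411.5851 = 62.4922

62.4922


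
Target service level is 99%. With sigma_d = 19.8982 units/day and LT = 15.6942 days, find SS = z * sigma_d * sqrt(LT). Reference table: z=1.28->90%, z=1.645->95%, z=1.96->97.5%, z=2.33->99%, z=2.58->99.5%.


From the table, SL = 99% corresponds to z = 2.33
sqrt(LT) = sqrt(15.6942) = 3.9616
SS = 2.33 * 19.8982 * 3.9616 = 183.6705

183.6705 units


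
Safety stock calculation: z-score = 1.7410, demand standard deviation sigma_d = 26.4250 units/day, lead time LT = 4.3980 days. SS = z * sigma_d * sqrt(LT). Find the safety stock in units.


sqrt(LT) = sqrt(4.3980) = 2.0971
SS = 1.7410 * 26.4250 * 2.0971 = 96.4809

96.4809 units


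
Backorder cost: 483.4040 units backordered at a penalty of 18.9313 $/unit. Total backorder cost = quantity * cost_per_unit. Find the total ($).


Total = 483.4040 * 18.9313 = 9151.4661

9151.4661 $


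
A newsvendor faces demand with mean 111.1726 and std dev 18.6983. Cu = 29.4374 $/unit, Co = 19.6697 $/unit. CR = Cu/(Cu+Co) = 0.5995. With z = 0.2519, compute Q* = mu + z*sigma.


CR = Cu/(Cu+Co) = 29.4374/(29.4374+19.6697) = 0.5995
z = 0.2519
Q* = 111.1726 + 0.2519 * 18.6983 = 115.8827

115.8827 units


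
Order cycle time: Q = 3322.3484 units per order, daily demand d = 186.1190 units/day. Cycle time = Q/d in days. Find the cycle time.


Cycle = 3322.3484 / 186.1190 = 17.8507

17.8507 days


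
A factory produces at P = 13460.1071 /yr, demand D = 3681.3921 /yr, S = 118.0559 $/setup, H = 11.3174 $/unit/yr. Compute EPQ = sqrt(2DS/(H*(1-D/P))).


1 - D/P = 1 - 0.2735 = 0.7265
H*(1-D/P) = 8.2220
2DS = 869220.1152
EPQ = sqrt(105718.2168) = 325.1434

325.1434 units


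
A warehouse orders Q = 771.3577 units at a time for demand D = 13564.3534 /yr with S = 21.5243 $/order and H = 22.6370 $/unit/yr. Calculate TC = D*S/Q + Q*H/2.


Ordering cost = D*S/Q = 378.5056
Holding cost = Q*H/2 = 8730.6121
TC = 378.5056 + 8730.6121 = 9109.1177

9109.1177 $/yr


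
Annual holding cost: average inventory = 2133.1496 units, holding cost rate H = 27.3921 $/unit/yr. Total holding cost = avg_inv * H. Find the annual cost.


Cost = 2133.1496 * 27.3921 = 58431.4472

58431.4472 $/yr


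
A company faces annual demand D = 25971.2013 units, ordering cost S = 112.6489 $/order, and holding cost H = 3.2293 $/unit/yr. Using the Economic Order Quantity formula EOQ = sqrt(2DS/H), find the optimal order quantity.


2*D*S = 2 * 25971.2013 * 112.6489 = 5851254.5162
2*D*S/H = 1811926.5835
EOQ = sqrt(1811926.5835) = 1346.0782

1346.0782 units


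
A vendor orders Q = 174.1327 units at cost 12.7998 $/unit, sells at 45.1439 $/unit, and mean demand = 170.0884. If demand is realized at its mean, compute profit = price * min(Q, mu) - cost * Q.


Sales at mu = min(174.1327, 170.0884) = 170.0884
Revenue = 45.1439 * 170.0884 = 7678.4537
Total cost = 12.7998 * 174.1327 = 2228.8637
Profit = 7678.4537 - 2228.8637 = 5449.5900

5449.5900 $


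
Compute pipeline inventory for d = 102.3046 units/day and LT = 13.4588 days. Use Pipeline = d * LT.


Pipeline = 102.3046 * 13.4588 = 1376.8972

1376.8972 units


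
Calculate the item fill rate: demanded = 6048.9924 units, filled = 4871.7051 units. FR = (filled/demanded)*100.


FR = 4871.7051 / 6048.9924 * 100 = 80.5375

80.5375%


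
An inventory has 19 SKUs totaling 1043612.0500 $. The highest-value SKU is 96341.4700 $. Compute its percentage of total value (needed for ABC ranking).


Top item = 96341.4700
Total = 1043612.0500
Percentage = 96341.4700 / 1043612.0500 * 100 = 9.2315

9.2315%


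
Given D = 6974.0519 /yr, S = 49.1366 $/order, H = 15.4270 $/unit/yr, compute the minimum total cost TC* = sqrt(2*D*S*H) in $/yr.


2*D*S*H = 10573085.7013
TC* = sqrt(10573085.7013) = 3251.6282

3251.6282 $/yr


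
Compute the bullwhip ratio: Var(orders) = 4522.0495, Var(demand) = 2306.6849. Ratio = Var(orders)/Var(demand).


BW = 4522.0495 / 2306.6849 = 1.9604

1.9604


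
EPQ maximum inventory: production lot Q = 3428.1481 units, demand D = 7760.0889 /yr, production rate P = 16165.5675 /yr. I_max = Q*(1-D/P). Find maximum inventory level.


D/P = 0.4800
1 - D/P = 0.5200
I_max = 3428.1481 * 0.5200 = 1782.5063

1782.5063 units


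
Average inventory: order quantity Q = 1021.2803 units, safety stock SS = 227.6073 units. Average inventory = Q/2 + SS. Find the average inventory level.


Q/2 = 510.6402
Avg = 510.6402 + 227.6073 = 738.2475

738.2475 units


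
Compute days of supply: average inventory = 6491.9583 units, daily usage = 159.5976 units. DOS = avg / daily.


DOS = 6491.9583 / 159.5976 = 40.6770

40.6770 days


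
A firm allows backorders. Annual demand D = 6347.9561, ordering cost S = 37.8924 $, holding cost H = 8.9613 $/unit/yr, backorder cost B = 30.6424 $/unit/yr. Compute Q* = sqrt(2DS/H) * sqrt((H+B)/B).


sqrt(2DS/H) = 231.6981
sqrt((H+B)/B) = 1.1369
Q* = 231.6981 * 1.1369 = 263.4080

263.4080 units


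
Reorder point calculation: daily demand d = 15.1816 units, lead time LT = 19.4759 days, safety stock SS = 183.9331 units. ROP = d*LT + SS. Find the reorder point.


d*LT = 15.1816 * 19.4759 = 295.6753
ROP = 295.6753 + 183.9331 = 479.6084

479.6084 units


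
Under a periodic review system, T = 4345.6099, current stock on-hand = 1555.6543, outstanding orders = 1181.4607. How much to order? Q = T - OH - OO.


Inventory position = OH + OO = 1555.6543 + 1181.4607 = 2737.1150
Q = 4345.6099 - 2737.1150 = 1608.4949

1608.4949 units


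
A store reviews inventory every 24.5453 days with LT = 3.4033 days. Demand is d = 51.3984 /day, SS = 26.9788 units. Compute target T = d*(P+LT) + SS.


P + LT = 27.9486
d*(P+LT) = 51.3984 * 27.9486 = 1436.5133
T = 1436.5133 + 26.9788 = 1463.4921

1463.4921 units


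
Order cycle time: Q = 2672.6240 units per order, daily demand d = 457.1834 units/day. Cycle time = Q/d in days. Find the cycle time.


Cycle = 2672.6240 / 457.1834 = 5.8458

5.8458 days


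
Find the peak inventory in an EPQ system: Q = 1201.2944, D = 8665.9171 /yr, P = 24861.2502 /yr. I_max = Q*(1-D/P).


D/P = 0.3486
1 - D/P = 0.6514
I_max = 1201.2944 * 0.6514 = 782.5577

782.5577 units


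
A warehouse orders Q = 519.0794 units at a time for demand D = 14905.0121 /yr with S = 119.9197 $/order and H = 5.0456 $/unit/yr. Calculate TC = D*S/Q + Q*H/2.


Ordering cost = D*S/Q = 3443.4127
Holding cost = Q*H/2 = 1309.5335
TC = 3443.4127 + 1309.5335 = 4752.9462

4752.9462 $/yr


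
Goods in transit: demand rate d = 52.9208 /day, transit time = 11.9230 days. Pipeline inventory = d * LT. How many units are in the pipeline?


Pipeline = 52.9208 * 11.9230 = 630.9747

630.9747 units


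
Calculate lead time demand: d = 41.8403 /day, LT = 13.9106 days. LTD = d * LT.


LTD = 41.8403 * 13.9106 = 582.0237

582.0237 units


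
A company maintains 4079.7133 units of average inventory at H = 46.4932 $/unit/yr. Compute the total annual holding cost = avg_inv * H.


Cost = 4079.7133 * 46.4932 = 189678.9264

189678.9264 $/yr


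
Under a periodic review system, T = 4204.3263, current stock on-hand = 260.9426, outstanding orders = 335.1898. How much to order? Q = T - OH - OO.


Inventory position = OH + OO = 260.9426 + 335.1898 = 596.1324
Q = 4204.3263 - 596.1324 = 3608.1939

3608.1939 units


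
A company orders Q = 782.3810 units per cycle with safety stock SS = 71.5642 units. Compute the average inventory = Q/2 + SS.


Q/2 = 391.1905
Avg = 391.1905 + 71.5642 = 462.7547

462.7547 units


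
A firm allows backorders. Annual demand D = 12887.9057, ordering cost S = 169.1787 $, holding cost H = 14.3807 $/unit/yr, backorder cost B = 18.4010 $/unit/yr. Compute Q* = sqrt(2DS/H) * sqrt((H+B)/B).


sqrt(2DS/H) = 550.6669
sqrt((H+B)/B) = 1.3347
Q* = 550.6669 * 1.3347 = 734.9944

734.9944 units


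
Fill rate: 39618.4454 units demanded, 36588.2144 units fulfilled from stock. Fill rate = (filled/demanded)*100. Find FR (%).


FR = 36588.2144 / 39618.4454 * 100 = 92.3515

92.3515%


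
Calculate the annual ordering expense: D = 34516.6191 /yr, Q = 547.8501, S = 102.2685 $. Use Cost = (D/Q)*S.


Number of orders = D/Q = 63.0038
Cost = 63.0038 * 102.2685 = 6443.3006

6443.3006 $/yr


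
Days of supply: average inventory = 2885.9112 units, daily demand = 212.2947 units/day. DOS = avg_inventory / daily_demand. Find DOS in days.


DOS = 2885.9112 / 212.2947 = 13.5939

13.5939 days


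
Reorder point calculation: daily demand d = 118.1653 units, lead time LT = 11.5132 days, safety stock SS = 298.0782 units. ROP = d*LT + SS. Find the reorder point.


d*LT = 118.1653 * 11.5132 = 1360.4607
ROP = 1360.4607 + 298.0782 = 1658.5389

1658.5389 units


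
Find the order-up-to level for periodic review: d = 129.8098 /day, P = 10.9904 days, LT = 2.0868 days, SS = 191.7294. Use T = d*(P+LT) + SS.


P + LT = 13.0772
d*(P+LT) = 129.8098 * 13.0772 = 1697.5487
T = 1697.5487 + 191.7294 = 1889.2781

1889.2781 units


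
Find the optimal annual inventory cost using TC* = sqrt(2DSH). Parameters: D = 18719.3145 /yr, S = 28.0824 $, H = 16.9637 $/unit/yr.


2*D*S*H = 17835066.8296
TC* = sqrt(17835066.8296) = 4223.1584

4223.1584 $/yr


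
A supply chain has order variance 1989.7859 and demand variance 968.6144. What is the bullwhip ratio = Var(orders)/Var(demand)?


BW = 1989.7859 / 968.6144 = 2.0543

2.0543


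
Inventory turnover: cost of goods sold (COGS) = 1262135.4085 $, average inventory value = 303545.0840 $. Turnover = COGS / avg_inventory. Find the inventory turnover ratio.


Turnover = 1262135.4085 / 303545.0840 = 4.1580

4.1580


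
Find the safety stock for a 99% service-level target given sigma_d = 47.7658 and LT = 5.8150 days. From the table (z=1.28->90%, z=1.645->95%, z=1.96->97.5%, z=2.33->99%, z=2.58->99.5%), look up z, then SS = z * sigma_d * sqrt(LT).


From the table, SL = 99% corresponds to z = 2.33
sqrt(LT) = sqrt(5.8150) = 2.4114
SS = 2.33 * 47.7658 * 2.4114 = 268.3786

268.3786 units


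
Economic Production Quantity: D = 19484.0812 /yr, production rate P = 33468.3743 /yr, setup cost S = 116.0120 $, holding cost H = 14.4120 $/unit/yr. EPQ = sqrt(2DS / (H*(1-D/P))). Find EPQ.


1 - D/P = 1 - 0.5822 = 0.4178
H*(1-D/P) = 6.0219
2DS = 4520774.4563
EPQ = sqrt(750728.1251) = 866.4457

866.4457 units


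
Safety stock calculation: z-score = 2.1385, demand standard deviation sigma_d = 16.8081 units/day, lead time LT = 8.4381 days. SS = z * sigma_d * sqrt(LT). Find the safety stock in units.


sqrt(LT) = sqrt(8.4381) = 2.9048
SS = 2.1385 * 16.8081 * 2.9048 = 104.4120

104.4120 units


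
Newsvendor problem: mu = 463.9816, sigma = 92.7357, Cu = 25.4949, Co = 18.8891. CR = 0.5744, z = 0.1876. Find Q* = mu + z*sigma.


CR = Cu/(Cu+Co) = 25.4949/(25.4949+18.8891) = 0.5744
z = 0.1876
Q* = 463.9816 + 0.1876 * 92.7357 = 481.3788

481.3788 units


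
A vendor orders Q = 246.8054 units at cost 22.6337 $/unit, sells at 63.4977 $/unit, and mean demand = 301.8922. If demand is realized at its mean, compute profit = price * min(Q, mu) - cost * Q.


Sales at mu = min(246.8054, 301.8922) = 246.8054
Revenue = 63.4977 * 246.8054 = 15671.5752
Total cost = 22.6337 * 246.8054 = 5586.1194
Profit = 15671.5752 - 5586.1194 = 10085.4559

10085.4559 $


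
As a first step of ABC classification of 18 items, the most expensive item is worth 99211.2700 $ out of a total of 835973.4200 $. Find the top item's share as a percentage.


Top item = 99211.2700
Total = 835973.4200
Percentage = 99211.2700 / 835973.4200 * 100 = 11.8678

11.8678%


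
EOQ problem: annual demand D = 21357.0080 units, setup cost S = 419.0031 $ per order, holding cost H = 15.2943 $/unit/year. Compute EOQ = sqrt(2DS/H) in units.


2*D*S = 2 * 21357.0080 * 419.0031 = 17897305.1174
2*D*S/H = 1170194.4592
EOQ = sqrt(1170194.4592) = 1081.7553

1081.7553 units


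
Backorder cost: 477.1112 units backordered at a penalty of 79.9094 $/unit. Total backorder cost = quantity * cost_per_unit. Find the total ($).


Total = 477.1112 * 79.9094 = 38125.6697

38125.6697 $


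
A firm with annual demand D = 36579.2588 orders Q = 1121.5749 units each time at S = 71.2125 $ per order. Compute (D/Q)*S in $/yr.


Number of orders = D/Q = 32.6142
Cost = 32.6142 * 71.2125 = 2322.5381

2322.5381 $/yr


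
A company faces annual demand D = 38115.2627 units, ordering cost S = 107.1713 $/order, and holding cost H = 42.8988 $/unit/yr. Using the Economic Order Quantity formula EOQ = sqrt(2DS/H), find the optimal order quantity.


2*D*S = 2 * 38115.2627 * 107.1713 = 8169724.5068
2*D*S/H = 190441.7957
EOQ = sqrt(190441.7957) = 436.3964

436.3964 units


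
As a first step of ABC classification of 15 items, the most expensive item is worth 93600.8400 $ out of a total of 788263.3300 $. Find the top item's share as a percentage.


Top item = 93600.8400
Total = 788263.3300
Percentage = 93600.8400 / 788263.3300 * 100 = 11.8743

11.8743%


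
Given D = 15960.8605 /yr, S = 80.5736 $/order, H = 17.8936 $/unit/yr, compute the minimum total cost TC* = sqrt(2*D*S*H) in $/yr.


2*D*S*H = 46023197.7200
TC* = sqrt(46023197.7200) = 6784.0399

6784.0399 $/yr


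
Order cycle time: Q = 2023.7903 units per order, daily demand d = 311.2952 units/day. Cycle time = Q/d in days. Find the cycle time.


Cycle = 2023.7903 / 311.2952 = 6.5012

6.5012 days


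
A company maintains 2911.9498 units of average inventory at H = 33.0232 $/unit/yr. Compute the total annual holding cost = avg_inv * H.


Cost = 2911.9498 * 33.0232 = 96161.9006

96161.9006 $/yr


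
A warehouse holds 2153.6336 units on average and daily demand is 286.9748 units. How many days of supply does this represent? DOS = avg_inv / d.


DOS = 2153.6336 / 286.9748 = 7.5046

7.5046 days


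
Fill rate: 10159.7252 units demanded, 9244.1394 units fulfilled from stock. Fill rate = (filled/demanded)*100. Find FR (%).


FR = 9244.1394 / 10159.7252 * 100 = 90.9881

90.9881%


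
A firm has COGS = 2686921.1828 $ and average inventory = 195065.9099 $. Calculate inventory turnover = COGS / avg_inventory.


Turnover = 2686921.1828 / 195065.9099 = 13.7744

13.7744


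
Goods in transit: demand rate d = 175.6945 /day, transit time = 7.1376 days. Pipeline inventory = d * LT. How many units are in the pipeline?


Pipeline = 175.6945 * 7.1376 = 1254.0371

1254.0371 units


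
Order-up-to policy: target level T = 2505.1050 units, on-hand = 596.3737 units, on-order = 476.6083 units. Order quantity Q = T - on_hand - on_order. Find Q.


Inventory position = OH + OO = 596.3737 + 476.6083 = 1072.9820
Q = 2505.1050 - 1072.9820 = 1432.1230

1432.1230 units


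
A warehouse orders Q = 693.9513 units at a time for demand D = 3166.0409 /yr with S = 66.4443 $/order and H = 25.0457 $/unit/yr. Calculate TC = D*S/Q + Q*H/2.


Ordering cost = D*S/Q = 303.1414
Holding cost = Q*H/2 = 8690.2480
TC = 303.1414 + 8690.2480 = 8993.3894

8993.3894 $/yr


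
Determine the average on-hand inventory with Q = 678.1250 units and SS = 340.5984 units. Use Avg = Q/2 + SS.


Q/2 = 339.0625
Avg = 339.0625 + 340.5984 = 679.6609

679.6609 units


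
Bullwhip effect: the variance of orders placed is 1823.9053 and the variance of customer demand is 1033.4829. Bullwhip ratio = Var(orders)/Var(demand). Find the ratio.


BW = 1823.9053 / 1033.4829 = 1.7648

1.7648


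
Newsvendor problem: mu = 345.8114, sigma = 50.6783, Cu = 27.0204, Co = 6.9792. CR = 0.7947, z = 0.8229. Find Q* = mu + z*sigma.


CR = Cu/(Cu+Co) = 27.0204/(27.0204+6.9792) = 0.7947
z = 0.8229
Q* = 345.8114 + 0.8229 * 50.6783 = 387.5146

387.5146 units


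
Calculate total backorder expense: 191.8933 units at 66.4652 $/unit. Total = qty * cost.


Total = 191.8933 * 66.4652 = 12754.2266

12754.2266 $


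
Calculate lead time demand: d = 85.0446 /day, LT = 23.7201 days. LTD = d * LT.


LTD = 85.0446 * 23.7201 = 2017.2664

2017.2664 units


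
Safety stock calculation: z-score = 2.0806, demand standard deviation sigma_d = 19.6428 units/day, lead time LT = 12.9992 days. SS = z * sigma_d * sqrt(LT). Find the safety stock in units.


sqrt(LT) = sqrt(12.9992) = 3.6054
SS = 2.0806 * 19.6428 * 3.6054 = 147.3501

147.3501 units


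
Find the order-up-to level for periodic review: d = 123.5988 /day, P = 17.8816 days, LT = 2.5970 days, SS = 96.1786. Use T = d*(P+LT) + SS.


P + LT = 20.4786
d*(P+LT) = 123.5988 * 20.4786 = 2531.1304
T = 2531.1304 + 96.1786 = 2627.3090

2627.3090 units


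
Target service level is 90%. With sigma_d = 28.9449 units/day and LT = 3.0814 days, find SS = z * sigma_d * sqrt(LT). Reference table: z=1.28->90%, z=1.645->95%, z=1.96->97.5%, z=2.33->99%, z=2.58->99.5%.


From the table, SL = 90% corresponds to z = 1.28
sqrt(LT) = sqrt(3.0814) = 1.7554
SS = 1.28 * 28.9449 * 1.7554 = 65.0363

65.0363 units


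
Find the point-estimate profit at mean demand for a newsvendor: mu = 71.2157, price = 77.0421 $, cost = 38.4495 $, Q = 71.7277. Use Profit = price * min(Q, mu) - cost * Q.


Sales at mu = min(71.7277, 71.2157) = 71.2157
Revenue = 77.0421 * 71.2157 = 5486.6071
Total cost = 38.4495 * 71.7277 = 2757.8942
Profit = 5486.6071 - 2757.8942 = 2728.7129

2728.7129 $


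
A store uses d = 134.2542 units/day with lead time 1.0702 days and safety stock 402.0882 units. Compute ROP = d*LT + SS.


d*LT = 134.2542 * 1.0702 = 143.6788
ROP = 143.6788 + 402.0882 = 545.7670

545.7670 units


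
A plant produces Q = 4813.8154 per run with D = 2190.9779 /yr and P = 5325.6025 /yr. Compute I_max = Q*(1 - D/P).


D/P = 0.4114
1 - D/P = 0.5886
I_max = 4813.8154 * 0.5886 = 2833.3891

2833.3891 units


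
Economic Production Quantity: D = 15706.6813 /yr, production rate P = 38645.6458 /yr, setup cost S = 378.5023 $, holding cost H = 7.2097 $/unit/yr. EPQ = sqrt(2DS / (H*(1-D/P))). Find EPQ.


1 - D/P = 1 - 0.4064 = 0.5936
H*(1-D/P) = 4.2795
2DS = 11890029.9948
EPQ = sqrt(2778385.5793) = 1666.8490

1666.8490 units


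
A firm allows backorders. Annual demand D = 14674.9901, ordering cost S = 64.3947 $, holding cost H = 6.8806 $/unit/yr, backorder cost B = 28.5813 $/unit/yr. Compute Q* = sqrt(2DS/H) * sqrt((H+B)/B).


sqrt(2DS/H) = 524.1020
sqrt((H+B)/B) = 1.1139
Q* = 524.1020 * 1.1139 = 583.7889

583.7889 units


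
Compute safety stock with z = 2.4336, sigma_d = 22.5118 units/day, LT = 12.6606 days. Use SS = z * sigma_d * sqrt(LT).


sqrt(LT) = sqrt(12.6606) = 3.5582
SS = 2.4336 * 22.5118 * 3.5582 = 194.9335

194.9335 units


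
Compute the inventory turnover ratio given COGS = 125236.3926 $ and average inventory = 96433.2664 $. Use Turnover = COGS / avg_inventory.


Turnover = 125236.3926 / 96433.2664 = 1.2987

1.2987
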